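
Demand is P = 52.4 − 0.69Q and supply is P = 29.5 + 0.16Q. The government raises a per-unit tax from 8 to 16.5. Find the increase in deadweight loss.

122.50

Competitive equilibrium: 52.4 − 0.69Q = 29.5 + 0.16Q → Q* = 26.9412, P* = 33.8106.
For a per-unit tax t: ΔQ = t/0.85, so DWL = ½·t·(t/0.85) = t²/1.7.
At t = 8: DWL = 37.647. At t = 16.5: DWL = 160.147.
Increase = 160.147 − 37.647 = 122.50.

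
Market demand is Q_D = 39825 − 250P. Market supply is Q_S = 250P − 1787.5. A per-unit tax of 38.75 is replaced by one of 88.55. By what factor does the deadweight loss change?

5.222

In inverse form: demand P = 159.3 − 0.004Q, supply P = 7.15 + 0.004Q.
Competitive equilibrium: 159.3 − 0.004Q = 7.15 + 0.004Q → Q* = 19018.75, P* = 83.225.
For a per-unit tax t: ΔQ = t/0.008, so DWL = ½·t·(t/0.008) = t²/0.016.
At t = 38.75: DWL = 93847.656. At t = 88.55: DWL = 490068.906.
Ratio = (88.55/38.75)² = 5.222.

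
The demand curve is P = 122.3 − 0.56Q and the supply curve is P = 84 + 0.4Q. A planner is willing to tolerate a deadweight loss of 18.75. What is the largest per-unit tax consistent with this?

6

Competitive equilibrium: 122.3 − 0.56Q = 84 + 0.4Q → Q* = 39.8958, P* = 99.9583.
A tax t gives ΔQ = t/0.96 and wedge t, so DWL = t²/1.92.
t²/1.92 = 18.75 → t² = 36 → t = 6.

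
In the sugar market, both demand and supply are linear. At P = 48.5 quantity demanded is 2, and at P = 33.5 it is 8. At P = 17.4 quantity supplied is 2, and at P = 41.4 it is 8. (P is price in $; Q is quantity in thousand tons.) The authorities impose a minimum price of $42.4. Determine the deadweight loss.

$17.87 thousand

Demand slope = (33.5 − 48.5)/(8 − 2) = −2.5, so P = 53.5 − 2.5Q.
Supply slope = (41.4 − 17.4)/(8 − 2) = 4, so P = 9.4 + 4Q.
Competitive equilibrium: 53.5 − 2.5Q = 9.4 + 4Q → Q* = 6.7846, P* = 36.5385.
At the floor P = 42.4, quantity demanded = (53.5 − 42.4)/2.5 = 4.44.
Sellers' marginal cost at Q' = 4.44: 9.4 + 4·4.44 = 27.16.
ΔQ = 6.7846 − 4.44 = 2.3446; wedge = 42.4 − 27.16 = 15.24.
Welfare loss = ½ × 2.3446 × 15.24 = $17.87 thousand.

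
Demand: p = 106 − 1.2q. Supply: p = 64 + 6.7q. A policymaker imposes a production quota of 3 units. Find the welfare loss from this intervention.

Competitive equilibrium: 106 − 1.2q = 64 + 6.7q → q* = 5.3165, p* = 99.6203.
At q = 3: demand price = 106 − 1.2·3 = 102.4; supply price = 64 + 6.7·3 = 84.1.
Δq = 5.3165 − 3 = 2.3165; wedge = 102.4 − 84.1 = 18.3.
DWL = ½ × 2.3165 × 18.3 = 21.20.

21.20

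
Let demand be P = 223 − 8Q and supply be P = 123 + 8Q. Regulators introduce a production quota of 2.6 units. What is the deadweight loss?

Competitive equilibrium: 223 − 8Q = 123 + 8Q → Q* = 6.25, P* = 173.
At Q = 2.6: demand price = 223 − 8·2.6 = 202.2; supply price = 123 + 8·2.6 = 143.8.
ΔQ = 6.25 − 2.6 = 3.65; wedge = 202.2 − 143.8 = 58.4.
The triangle = ½ × 3.65 × 58.4 = 106.58.

106.58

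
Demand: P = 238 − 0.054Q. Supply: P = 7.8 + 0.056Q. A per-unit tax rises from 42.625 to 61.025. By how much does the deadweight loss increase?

Competitive equilibrium: 238 − 0.054Q = 7.8 + 0.056Q → Q* = 2092.7273, P* = 124.9927.
For a per-unit tax t: ΔQ = t/0.11, so DWL = ½·t·(t/0.11) = t²/0.22.
At t = 42.625: DWL = 8258.594. At t = 61.025: DWL = 16927.503.
Increase = 16927.503 − 8258.594 = 8668.91.

8668.91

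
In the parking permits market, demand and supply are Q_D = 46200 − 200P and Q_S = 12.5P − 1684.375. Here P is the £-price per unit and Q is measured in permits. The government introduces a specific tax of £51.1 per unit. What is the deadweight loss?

In inverse form: demand P = 231 − 0.005Q, supply P = 134.75 + 0.08Q.
Competitive equilibrium: 231 − 0.005Q = 134.75 + 0.08Q → Q* = 1132.3529, P* = 225.3382.
With the tax, the buyer price exceeds the seller price by 51.1: (231 − 0.005Q) − (134.75 + 0.08Q) = 51.1 → Q' = 531.1765.
ΔQ = 1132.3529 − 531.1765 = 601.1764; the wedge equals the tax, 51.1.
The triangle = ½ × 601.1764 × 51.1 = £15360.06.

£15360.06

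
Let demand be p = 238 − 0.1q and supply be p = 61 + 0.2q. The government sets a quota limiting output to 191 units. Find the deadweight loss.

Competitive equilibrium: 238 − 0.1q = 61 + 0.2q → q* = 590, p* = 179.
At q = 191: demand price = 238 − 0.1·191 = 218.9; supply price = 61 + 0.2·191 = 99.2.
Δq = 590 − 191 = 399; wedge = 218.9 − 99.2 = 119.7.
Deadweight loss = ½ × 399 × 119.7 = 23880.15.

23880.15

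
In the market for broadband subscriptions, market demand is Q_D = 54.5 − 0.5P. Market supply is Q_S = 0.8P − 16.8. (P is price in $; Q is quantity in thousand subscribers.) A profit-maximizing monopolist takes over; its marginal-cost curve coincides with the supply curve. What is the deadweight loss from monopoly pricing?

In inverse form: demand P = 109 − 2Q, supply P = 21 + 1.25Q.
Competitive equilibrium: 109 − 2Q = 21 + 1.25Q → Q* = 27.0769, P* = 54.8462.
Marginal revenue: MR = 109 − 4Q. Set MR = MC: 109 − 4Q = 21 + 1.25Q → Q_m = 16.7619.
Price P_m = 109 − 2·16.7619 = 75.4762; MC(Q_m) = 21 + 1.25·16.7619 = 41.9524.
Competitive Q* = 27.0769, so ΔQ = 10.315; wedge = 75.4762 − 41.9524 = 33.5238.
The triangle = ½ × 10.315 × 33.5238 = $172.90 thousand.

$172.90 thousand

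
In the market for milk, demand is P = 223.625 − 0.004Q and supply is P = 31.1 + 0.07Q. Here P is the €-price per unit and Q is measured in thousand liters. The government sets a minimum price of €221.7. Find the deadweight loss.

€166361.71 thousand

Competitive equilibrium: 223.625 − 0.004Q = 31.1 + 0.07Q → Q* = 2601.6892, P* = 213.2182.
At the floor P = 221.7, quantity demanded = (223.625 − 221.7)/0.004 = 481.25.
Sellers' marginal cost at Q' = 481.25: 31.1 + 0.07·481.25 = 64.7875.
ΔQ = 2601.6892 − 481.25 = 2120.4392; wedge = 221.7 − 64.7875 = 156.9125.
DWL = ½ × 2120.4392 × 156.9125 = €166361.71 thousand.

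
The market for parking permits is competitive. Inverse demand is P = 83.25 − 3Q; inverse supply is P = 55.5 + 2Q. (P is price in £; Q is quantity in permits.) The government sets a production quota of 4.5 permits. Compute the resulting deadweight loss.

Competitive equilibrium: 83.25 − 3Q = 55.5 + 2Q → Q* = 5.55, P* = 66.6.
At Q = 4.5: demand price = 83.25 − 3·4.5 = 69.75; supply price = 55.5 + 2·4.5 = 64.5.
ΔQ = 5.55 − 4.5 = 1.05; wedge = 69.75 − 64.5 = 5.25.
The triangle = ½ × 1.05 × 5.25 = £2.76.

£2.76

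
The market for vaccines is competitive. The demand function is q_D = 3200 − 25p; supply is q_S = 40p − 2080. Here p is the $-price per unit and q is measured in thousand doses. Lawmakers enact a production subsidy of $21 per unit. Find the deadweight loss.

In inverse form: demand p = 128 − 0.04q, supply p = 52 + 0.025q.
Competitive equilibrium: 128 − 0.04q = 52 + 0.025q → q* = 1169.2308, p* = 81.2308.
The subsidy lowers effective supply by 21: p = 31 + 0.025q.
New quantity: 128 − 0.04q = 31 + 0.025q → q' = 1492.3077.
Overproduction Δq = 1492.3077 − 1169.2308 = 323.0769; wedge = subsidy = 21.
Welfare loss = ½ × 323.0769 × 21 = $3392.31 thousand.

$3392.31 thousand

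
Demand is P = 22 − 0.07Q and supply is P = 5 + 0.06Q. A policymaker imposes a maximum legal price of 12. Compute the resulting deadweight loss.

12.93

Competitive equilibrium: 22 − 0.07Q = 5 + 0.06Q → Q* = 130.7692, P* = 12.8462.
At the ceiling P = 12, quantity supplied = (12 − 5)/0.06 = 116.6667.
Willingness to pay at Q' = 116.6667: 22 − 0.07·116.6667 = 13.8333.
ΔQ = 130.7692 − 116.6667 = 14.1025; wedge = 13.8333 − 12 = 1.8333.
The triangle = ½ × 14.1025 × 1.8333 = 12.93.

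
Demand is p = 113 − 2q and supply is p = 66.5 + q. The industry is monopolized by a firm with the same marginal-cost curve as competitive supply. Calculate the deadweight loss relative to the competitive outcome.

57.66

Competitive equilibrium: 113 − 2q = 66.5 + q → q* = 15.5, p* = 82.
Marginal revenue: MR = 113 − 4q. Set MR = MC: 113 − 4q = 66.5 + q → q_m = 9.3.
Price p_m = 113 − 2·9.3 = 94.4; MC(q_m) = 66.5 + 1·9.3 = 75.8.
Competitive q* = 15.5, so Δq = 6.2; wedge = 94.4 − 75.8 = 18.6.
The triangle = ½ × 6.2 × 18.6 = 57.66.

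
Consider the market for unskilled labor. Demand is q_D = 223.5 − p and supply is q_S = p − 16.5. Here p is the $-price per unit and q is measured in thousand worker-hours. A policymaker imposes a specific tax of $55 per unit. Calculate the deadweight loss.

In inverse form: demand p = 223.5 − q, supply p = 16.5 + q.
Competitive equilibrium: 223.5 − q = 16.5 + q → q* = 103.5, p* = 120.
With the tax, the buyer price exceeds the seller price by 55: (223.5 − q) − (16.5 + q) = 55 → q' = 76.
Δq = 103.5 − 76 = 27.5; the wedge equals the tax, 55.
DWL = ½ × 27.5 × 55 = $756.25 thousand.

$756.25 thousand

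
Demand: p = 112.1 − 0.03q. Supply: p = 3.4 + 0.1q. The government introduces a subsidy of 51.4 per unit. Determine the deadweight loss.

Competitive equilibrium: 112.1 − 0.03q = 3.4 + 0.1q → q* = 836.15385, p* = 87.01538.
The subsidy lowers effective supply by 51.4: p = 0.1q − 48.
New quantity: 112.1 − 0.03q = 0.1q − 48 → q' = 1231.53846.
Overproduction Δq = 1231.53846 − 836.15385 = 395.38461; wedge = subsidy = 51.4.
Deadweight loss = ½ × 395.38461 × 51.4 = 10161.38.

10161.38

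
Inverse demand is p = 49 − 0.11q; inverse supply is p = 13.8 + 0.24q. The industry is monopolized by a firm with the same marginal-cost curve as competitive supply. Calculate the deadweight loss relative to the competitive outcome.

Competitive equilibrium: 49 − 0.11q = 13.8 + 0.24q → q* = 100.5714, p* = 37.9371.
Marginal revenue: MR = 49 − 0.22q. Set MR = MC: 49 − 0.22q = 13.8 + 0.24q → q_m = 76.5217.
Price p_m = 49 − 0.11·76.5217 = 40.5826; MC(q_m) = 13.8 + 0.24·76.5217 = 32.1652.
Competitive q* = 100.5714, so Δq = 24.0497; wedge = 40.5826 − 32.1652 = 8.4174.
Welfare loss = ½ × 24.0497 × 8.4174 = 101.22.

101.22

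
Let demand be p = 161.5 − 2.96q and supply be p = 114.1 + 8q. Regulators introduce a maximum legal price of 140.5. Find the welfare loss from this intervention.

Competitive equilibrium: 161.5 − 2.96q = 114.1 + 8q → q* = 4.3248, p* = 148.6985.
At the ceiling p = 140.5, quantity supplied = (140.5 − 114.1)/8 = 3.3.
Willingness to pay at q' = 3.3: 161.5 − 2.96·3.3 = 151.732.
Δq = 4.3248 − 3.3 = 1.0248; wedge = 151.732 − 140.5 = 11.232.
DWL = ½ × 1.0248 × 11.232 = 5.76.

5.76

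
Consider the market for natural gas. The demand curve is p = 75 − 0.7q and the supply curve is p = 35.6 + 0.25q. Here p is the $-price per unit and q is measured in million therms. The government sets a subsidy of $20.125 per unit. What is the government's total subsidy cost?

$1260.99 million

Competitive equilibrium: 75 − 0.7q = 35.6 + 0.25q → q* = 41.4737, p* = 45.9684.
The subsidy lowers effective supply by 20.125: p = 15.475 + 0.25q.
New quantity: 75 − 0.7q = 15.475 + 0.25q → q' = 62.6579.
Total subsidy cost = 20.125 × 62.6579 = $1260.99 million.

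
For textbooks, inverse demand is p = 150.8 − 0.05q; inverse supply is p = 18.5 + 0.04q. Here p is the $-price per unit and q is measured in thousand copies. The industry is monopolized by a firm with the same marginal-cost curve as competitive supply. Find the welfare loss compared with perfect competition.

Competitive equilibrium: 150.8 − 0.05q = 18.5 + 0.04q → q* = 1470, p* = 77.3.
Marginal revenue: MR = 150.8 − 0.1q. Set MR = MC: 150.8 − 0.1q = 18.5 + 0.04q → q_m = 945.
Price p_m = 150.8 − 0.05·945 = 103.55; MC(q_m) = 18.5 + 0.04·945 = 56.3.
Competitive q* = 1470, so Δq = 525; wedge = 103.55 − 56.3 = 47.25.
DWL = ½ × 525 × 47.25 = $12403.125 thousand.

$12403.125 thousand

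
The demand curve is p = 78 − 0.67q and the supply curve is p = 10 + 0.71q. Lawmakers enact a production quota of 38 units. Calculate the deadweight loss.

87.72

Competitive equilibrium: 78 − 0.67q = 10 + 0.71q → q* = 49.2754, p* = 44.9855.
At q = 38: demand price = 78 − 0.67·38 = 52.54; supply price = 10 + 0.71·38 = 36.98.
Δq = 49.2754 − 38 = 11.2754; wedge = 52.54 − 36.98 = 15.56.
Welfare loss = ½ × 11.2754 × 15.56 = 87.72.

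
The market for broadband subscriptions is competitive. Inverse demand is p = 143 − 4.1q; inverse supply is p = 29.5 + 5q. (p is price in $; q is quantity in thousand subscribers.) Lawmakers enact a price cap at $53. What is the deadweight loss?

$274.88 thousand

Competitive equilibrium: 143 − 4.1q = 29.5 + 5q → q* = 12.47253, p* = 91.86264.
At the ceiling p = 53, quantity supplied = (53 − 29.5)/5 = 4.7.
Willingness to pay at q' = 4.7: 143 − 4.1·4.7 = 123.73.
Δq = 12.47253 − 4.7 = 7.77253; wedge = 123.73 − 53 = 70.73.
DWL = ½ × 7.77253 × 70.73 = $274.88 thousand.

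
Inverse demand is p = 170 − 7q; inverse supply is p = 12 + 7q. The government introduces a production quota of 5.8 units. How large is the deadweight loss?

210.65

Competitive equilibrium: 170 − 7q = 12 + 7q → q* = 11.2857, p* = 91.
At q = 5.8: demand price = 170 − 7·5.8 = 129.4; supply price = 12 + 7·5.8 = 52.6.
Δq = 11.2857 − 5.8 = 5.4857; wedge = 129.4 − 52.6 = 76.8.
Welfare loss = ½ × 5.4857 × 76.8 = 210.65.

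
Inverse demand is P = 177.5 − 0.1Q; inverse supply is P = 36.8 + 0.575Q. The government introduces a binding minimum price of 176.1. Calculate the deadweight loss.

Competitive equilibrium: 177.5 − 0.1Q = 36.8 + 0.575Q → Q* = 208.44444, P* = 156.65556.
At the floor P = 176.1, quantity demanded = (177.5 − 176.1)/0.1 = 14.
Sellers' marginal cost at Q' = 14: 36.8 + 0.575·14 = 44.85.
ΔQ = 208.44444 − 14 = 194.44444; wedge = 176.1 − 44.85 = 131.25.
Welfare loss = ½ × 194.44444 × 131.25 = 12760.42.

12760.42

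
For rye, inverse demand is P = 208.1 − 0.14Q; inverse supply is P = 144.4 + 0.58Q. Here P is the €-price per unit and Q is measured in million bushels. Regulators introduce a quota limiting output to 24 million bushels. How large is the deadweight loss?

Competitive equilibrium: 208.1 − 0.14Q = 144.4 + 0.58Q → Q* = 88.4722, P* = 195.7139.
At Q = 24: demand price = 208.1 − 0.14·24 = 204.74; supply price = 144.4 + 0.58·24 = 158.32.
ΔQ = 88.4722 − 24 = 64.4722; wedge = 204.74 − 158.32 = 46.42.
The triangle = ½ × 64.4722 × 46.42 = €1496.40 million.

€1496.40 million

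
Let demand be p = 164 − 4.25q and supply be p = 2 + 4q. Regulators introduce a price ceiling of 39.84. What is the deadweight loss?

427.18

Competitive equilibrium: 164 − 4.25q = 2 + 4q → q* = 19.6364, p* = 80.5455.
At the ceiling p = 39.84, quantity supplied = (39.84 − 2)/4 = 9.46.
Willingness to pay at q' = 9.46: 164 − 4.25·9.46 = 123.795.
Δq = 19.6364 − 9.46 = 10.1764; wedge = 123.795 − 39.84 = 83.955.
The triangle = ½ × 10.1764 × 83.955 = 427.18.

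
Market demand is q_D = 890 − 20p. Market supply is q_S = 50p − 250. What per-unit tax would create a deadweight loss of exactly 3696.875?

22.75

In inverse form: demand p = 44.5 − 0.05q, supply p = 5 + 0.02q.
Competitive equilibrium: 44.5 − 0.05q = 5 + 0.02q → q* = 564.2857, p* = 16.2857.
A tax t gives Δq = t/0.07 and wedge t, so DWL = t²/0.14.
t²/0.14 = 3696.875 → t² = 517.5625 → t = 22.75.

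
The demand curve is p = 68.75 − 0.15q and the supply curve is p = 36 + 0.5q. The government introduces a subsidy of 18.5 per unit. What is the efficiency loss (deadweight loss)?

Competitive equilibrium: 68.75 − 0.15q = 36 + 0.5q → q* = 50.3846, p* = 61.1923.
The subsidy lowers effective supply by 18.5: p = 17.5 + 0.5q.
New quantity: 68.75 − 0.15q = 17.5 + 0.5q → q' = 78.8462.
Overproduction Δq = 78.8462 − 50.3846 = 28.4616; wedge = subsidy = 18.5.
Deadweight loss = ½ × 28.4616 × 18.5 = 263.27.

263.27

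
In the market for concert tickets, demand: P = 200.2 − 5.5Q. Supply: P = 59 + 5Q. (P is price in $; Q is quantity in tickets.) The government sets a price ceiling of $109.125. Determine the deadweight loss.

$61.50

Competitive equilibrium: 200.2 − 5.5Q = 59 + 5Q → Q* = 13.4476, P* = 126.2381.
At the ceiling P = 109.125, quantity supplied = (109.125 − 59)/5 = 10.025.
Willingness to pay at Q' = 10.025: 200.2 − 5.5·10.025 = 145.0625.
ΔQ = 13.4476 − 10.025 = 3.4226; wedge = 145.0625 − 109.125 = 35.9375.
Deadweight loss = ½ × 3.4226 × 35.9375 = $61.50.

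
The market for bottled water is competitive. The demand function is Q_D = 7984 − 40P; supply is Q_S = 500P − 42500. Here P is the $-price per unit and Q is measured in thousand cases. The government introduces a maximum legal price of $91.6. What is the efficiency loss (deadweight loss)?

$12041.67 thousand

In inverse form: demand P = 199.6 − 0.025Q, supply P = 85 + 0.002Q.
Competitive equilibrium: 199.6 − 0.025Q = 85 + 0.002Q → Q* = 4244.4444, P* = 93.4889.
At the ceiling P = 91.6, quantity supplied = (91.6 − 85)/0.002 = 3300.
Willingness to pay at Q' = 3300: 199.6 − 0.025·3300 = 117.1.
ΔQ = 4244.4444 − 3300 = 944.4444; wedge = 117.1 − 91.6 = 25.5.
Deadweight loss = ½ × 944.4444 × 25.5 = $12041.67 thousand.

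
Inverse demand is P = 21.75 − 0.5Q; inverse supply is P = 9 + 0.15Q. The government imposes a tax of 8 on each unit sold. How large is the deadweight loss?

49.23

Competitive equilibrium: 21.75 − 0.5Q = 9 + 0.15Q → Q* = 19.6154, P* = 11.9423.
With the tax, the buyer price exceeds the seller price by 8: (21.75 − 0.5Q) − (9 + 0.15Q) = 8 → Q' = 7.3077.
ΔQ = 19.6154 − 7.3077 = 12.3077; the wedge equals the tax, 8.
DWL = ½ × 12.3077 × 8 = 49.23.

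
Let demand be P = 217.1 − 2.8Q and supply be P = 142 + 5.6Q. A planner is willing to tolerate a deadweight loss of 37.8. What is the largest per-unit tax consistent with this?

Competitive equilibrium: 217.1 − 2.8Q = 142 + 5.6Q → Q* = 8.9405, P* = 192.0667.
A tax t gives ΔQ = t/8.4 and wedge t, so DWL = t²/16.8.
t²/16.8 = 37.8 → t² = 635.04 → t = 25.2.

25.2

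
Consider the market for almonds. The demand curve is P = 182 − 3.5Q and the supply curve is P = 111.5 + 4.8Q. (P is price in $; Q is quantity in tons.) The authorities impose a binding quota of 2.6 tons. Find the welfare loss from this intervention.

$144.17

Competitive equilibrium: 182 − 3.5Q = 111.5 + 4.8Q → Q* = 8.494, P* = 152.2711.
At Q = 2.6: demand price = 182 − 3.5·2.6 = 172.9; supply price = 111.5 + 4.8·2.6 = 123.98.
ΔQ = 8.494 − 2.6 = 5.894; wedge = 172.9 − 123.98 = 48.92.
Deadweight loss = ½ × 5.894 × 48.92 = $144.17.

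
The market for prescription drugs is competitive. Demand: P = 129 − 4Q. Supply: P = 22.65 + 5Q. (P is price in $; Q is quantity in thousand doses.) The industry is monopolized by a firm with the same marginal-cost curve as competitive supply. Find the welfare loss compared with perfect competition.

Competitive equilibrium: 129 − 4Q = 22.65 + 5Q → Q* = 11.8167, P* = 81.7333.
Marginal revenue: MR = 129 − 8Q. Set MR = MC: 129 − 8Q = 22.65 + 5Q → Q_m = 8.1808.
Price P_m = 129 − 4·8.1808 = 96.2768; MC(Q_m) = 22.65 + 5·8.1808 = 63.554.
Competitive Q* = 11.8167, so ΔQ = 3.6359; wedge = 96.2768 − 63.554 = 32.7228.
Deadweight loss = ½ × 3.6359 × 32.7228 = $59.49 thousand.

$59.49 thousand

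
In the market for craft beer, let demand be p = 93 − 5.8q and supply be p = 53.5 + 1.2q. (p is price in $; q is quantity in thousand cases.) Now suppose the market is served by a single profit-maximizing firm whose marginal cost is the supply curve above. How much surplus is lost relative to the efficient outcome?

Competitive equilibrium: 93 − 5.8q = 53.5 + 1.2q → q* = 5.6429, p* = 60.2714.
Marginal revenue: MR = 93 − 11.6q. Set MR = MC: 93 − 11.6q = 53.5 + 1.2q → q_m = 3.0859.
Price p_m = 93 − 5.8·3.0859 = 75.1018; MC(q_m) = 53.5 + 1.2·3.0859 = 57.2031.
Competitive q* = 5.6429, so Δq = 2.557; wedge = 75.1018 − 57.2031 = 17.8987.
Welfare loss = ½ × 2.557 × 17.8987 = $22.88 thousand.

$22.88 thousand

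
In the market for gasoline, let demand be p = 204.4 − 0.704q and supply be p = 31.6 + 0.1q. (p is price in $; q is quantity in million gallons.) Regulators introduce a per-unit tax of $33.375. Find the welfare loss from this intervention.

Competitive equilibrium: 204.4 − 0.704q = 31.6 + 0.1q → q* = 214.9254, p* = 53.0925.
With the tax, the buyer price exceeds the seller price by 33.375: (204.4 − 0.704q) − (31.6 + 0.1q) = 33.375 → q' = 173.4142.
Δq = 214.9254 − 173.4142 = 41.5112; the wedge equals the tax, 33.375.
The triangle = ½ × 41.5112 × 33.375 = $692.72 million.

$692.72 million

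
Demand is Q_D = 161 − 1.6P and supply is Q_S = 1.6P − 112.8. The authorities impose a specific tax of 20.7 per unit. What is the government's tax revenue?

156.078

In inverse form: demand P = 100.625 − 0.625Q, supply P = 70.5 + 0.625Q.
Competitive equilibrium: 100.625 − 0.625Q = 70.5 + 0.625Q → Q* = 24.1, P* = 85.5625.
With the tax, the buyer price exceeds the seller price by 20.7: (100.625 − 0.625Q) − (70.5 + 0.625Q) = 20.7 → Q' = 7.54.
Tax revenue = 20.7 × 7.54 = 156.078.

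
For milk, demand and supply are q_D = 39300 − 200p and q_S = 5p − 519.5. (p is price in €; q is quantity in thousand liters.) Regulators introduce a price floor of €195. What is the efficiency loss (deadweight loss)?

In inverse form: demand p = 196.5 − 0.005q, supply p = 103.9 + 0.2q.
Competitive equilibrium: 196.5 − 0.005q = 103.9 + 0.2q → q* = 451.7073, p* = 194.2415.
At the floor p = 195, quantity demanded = (196.5 − 195)/0.005 = 300.
Sellers' marginal cost at q' = 300: 103.9 + 0.2·300 = 163.9.
Δq = 451.7073 − 300 = 151.7073; wedge = 195 − 163.9 = 31.1.
The triangle = ½ × 151.7073 × 31.1 = €2359.05 thousand.

€2359.05 thousand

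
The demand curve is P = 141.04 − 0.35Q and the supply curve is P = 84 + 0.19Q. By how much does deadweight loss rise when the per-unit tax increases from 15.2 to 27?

Competitive equilibrium: 141.04 − 0.35Q = 84 + 0.19Q → Q* = 105.6296, P* = 104.0696.
For a per-unit tax t: ΔQ = t/0.54, so DWL = ½·t·(t/0.54) = t²/1.08.
At t = 15.2: DWL = 213.926. At t = 27: DWL = 675.
Increase = 675 − 213.926 = 461.07.

461.07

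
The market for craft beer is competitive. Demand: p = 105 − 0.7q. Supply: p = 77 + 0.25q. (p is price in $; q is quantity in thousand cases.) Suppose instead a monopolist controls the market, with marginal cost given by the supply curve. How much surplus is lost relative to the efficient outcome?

Competitive equilibrium: 105 − 0.7q = 77 + 0.25q → q* = 29.4737, p* = 84.3684.
Marginal revenue: MR = 105 − 1.4q. Set MR = MC: 105 − 1.4q = 77 + 0.25q → q_m = 16.9697.
Price p_m = 105 − 0.7·16.9697 = 93.1212; MC(q_m) = 77 + 0.25·16.9697 = 81.2424.
Competitive q* = 29.4737, so Δq = 12.504; wedge = 93.1212 − 81.2424 = 11.8788.
Deadweight loss = ½ × 12.504 × 11.8788 = $74.27 thousand.

$74.27 thousand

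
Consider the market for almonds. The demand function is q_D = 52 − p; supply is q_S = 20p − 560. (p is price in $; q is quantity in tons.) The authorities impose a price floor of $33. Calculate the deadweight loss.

$7.81

In inverse form: demand p = 52 − q, supply p = 28 + 0.05q.
Competitive equilibrium: 52 − q = 28 + 0.05q → q* = 22.8571, p* = 29.1429.
At the floor p = 33, quantity demanded = (52 − 33)/1 = 19.
Sellers' marginal cost at q' = 19: 28 + 0.05·19 = 28.95.
Δq = 22.8571 − 19 = 3.8571; wedge = 33 − 28.95 = 4.05.
DWL = ½ × 3.8571 × 4.05 = $7.81.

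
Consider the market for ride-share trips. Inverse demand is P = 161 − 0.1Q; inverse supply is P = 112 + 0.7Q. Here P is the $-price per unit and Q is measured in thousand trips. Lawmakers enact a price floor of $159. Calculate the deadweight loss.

Competitive equilibrium: 161 − 0.1Q = 112 + 0.7Q → Q* = 61.25, P* = 154.875.
At the floor P = 159, quantity demanded = (161 − 159)/0.1 = 20.
Sellers' marginal cost at Q' = 20: 112 + 0.7·20 = 126.
ΔQ = 61.25 − 20 = 41.25; wedge = 159 − 126 = 33.
The triangle = ½ × 41.25 × 33 = $680.625 thousand.

$680.625 thousand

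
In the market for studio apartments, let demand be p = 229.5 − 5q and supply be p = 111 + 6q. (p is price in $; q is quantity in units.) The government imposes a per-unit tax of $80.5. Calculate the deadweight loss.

Competitive equilibrium: 229.5 − 5q = 111 + 6q → q* = 10.7727, p* = 175.6364.
With the tax, the buyer price exceeds the seller price by 80.5: (229.5 − 5q) − (111 + 6q) = 80.5 → q' = 3.4545.
Δq = 10.7727 − 3.4545 = 7.3182; the wedge equals the tax, 80.5.
The triangle = ½ × 7.3182 × 80.5 = $294.56.

$294.56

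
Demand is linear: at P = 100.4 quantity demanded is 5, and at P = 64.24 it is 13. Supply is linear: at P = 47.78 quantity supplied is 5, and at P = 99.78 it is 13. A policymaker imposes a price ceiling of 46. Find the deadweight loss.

Demand slope = (64.24 − 100.4)/(13 − 5) = −4.52, so P = 123 − 4.52Q.
Supply slope = (99.78 − 47.78)/(13 − 5) = 6.5, so P = 15.28 + 6.5Q.
Competitive equilibrium: 123 − 4.52Q = 15.28 + 6.5Q → Q* = 9.775, P* = 78.8172.
At the ceiling P = 46, quantity supplied = (46 − 15.28)/6.5 = 4.7262.
Willingness to pay at Q' = 4.7262: 123 − 4.52·4.7262 = 101.6376.
ΔQ = 9.775 − 4.7262 = 5.0488; wedge = 101.6376 − 46 = 55.6376.
The triangle = ½ × 5.0488 × 55.6376 = 140.45.

140.45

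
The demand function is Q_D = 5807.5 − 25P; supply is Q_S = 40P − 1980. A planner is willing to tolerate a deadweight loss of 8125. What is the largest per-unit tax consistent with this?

In inverse form: demand P = 232.3 − 0.04Q, supply P = 49.5 + 0.025Q.
Competitive equilibrium: 232.3 − 0.04Q = 49.5 + 0.025Q → Q* = 2812.3077, P* = 119.8077.
A tax t gives ΔQ = t/0.065 and wedge t, so DWL = t²/0.13.
t²/0.13 = 8125 → t² = 1056.25 → t = 32.5.

32.5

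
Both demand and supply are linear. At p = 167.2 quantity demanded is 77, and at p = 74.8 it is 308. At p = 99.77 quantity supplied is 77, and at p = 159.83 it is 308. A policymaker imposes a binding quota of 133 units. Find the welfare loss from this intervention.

703.35

Demand slope = (74.8 − 167.2)/(308 − 77) = −0.4, so p = 198 − 0.4q.
Supply slope = (159.83 − 99.77)/(308 − 77) = 0.26, so p = 79.75 + 0.26q.
Competitive equilibrium: 198 − 0.4q = 79.75 + 0.26q → q* = 179.1667, p* = 126.3333.
At q = 133: demand price = 198 − 0.4·133 = 144.8; supply price = 79.75 + 0.26·133 = 114.33.
Δq = 179.1667 − 133 = 46.1667; wedge = 144.8 − 114.33 = 30.47.
Welfare loss = ½ × 46.1667 × 30.47 = 703.35.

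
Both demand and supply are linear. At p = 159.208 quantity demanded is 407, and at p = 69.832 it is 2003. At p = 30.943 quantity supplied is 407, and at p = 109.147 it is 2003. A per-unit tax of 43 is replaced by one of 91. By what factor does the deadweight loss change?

Demand slope = (69.832 − 159.208)/(2003 − 407) = −0.056, so p = 182 − 0.056q.
Supply slope = (109.147 − 30.943)/(2003 − 407) = 0.049, so p = 11 + 0.049q.
Competitive equilibrium: 182 − 0.056q = 11 + 0.049q → q* = 1628.5714, p* = 90.8.
For a per-unit tax t: Δq = t/0.105, so DWL = ½·t·(t/0.105) = t²/0.21.
At t = 43: DWL = 8804.762. At t = 91: DWL = 39433.333.
Ratio = (91/43)² = 4.479.

4.479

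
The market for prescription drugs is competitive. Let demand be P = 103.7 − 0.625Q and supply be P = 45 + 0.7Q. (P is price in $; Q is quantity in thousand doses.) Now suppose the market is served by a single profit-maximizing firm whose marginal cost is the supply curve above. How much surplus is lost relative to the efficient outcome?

Competitive equilibrium: 103.7 − 0.625Q = 45 + 0.7Q → Q* = 44.3019, P* = 76.0113.
Marginal revenue: MR = 103.7 − 1.25Q. Set MR = MC: 103.7 − 1.25Q = 45 + 0.7Q → Q_m = 30.1026.
Price P_m = 103.7 − 0.625·30.1026 = 84.8859; MC(Q_m) = 45 + 0.7·30.1026 = 66.0718.
Competitive Q* = 44.3019, so ΔQ = 14.1993; wedge = 84.8859 − 66.0718 = 18.8141.
Welfare loss = ½ × 14.1993 × 18.8141 = $133.57 thousand.

$133.57 thousand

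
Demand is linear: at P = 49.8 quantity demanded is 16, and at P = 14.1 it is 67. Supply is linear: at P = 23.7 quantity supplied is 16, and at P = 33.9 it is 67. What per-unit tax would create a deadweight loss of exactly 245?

Demand slope = (14.1 − 49.8)/(67 − 16) = −0.7, so P = 61 − 0.7Q.
Supply slope = (33.9 − 23.7)/(67 − 16) = 0.2, so P = 20.5 + 0.2Q.
Competitive equilibrium: 61 − 0.7Q = 20.5 + 0.2Q → Q* = 45, P* = 29.5.
A tax t gives ΔQ = t/0.9 and wedge t, so DWL = t²/1.8.
t²/1.8 = 245 → t² = 441 → t = 21.

21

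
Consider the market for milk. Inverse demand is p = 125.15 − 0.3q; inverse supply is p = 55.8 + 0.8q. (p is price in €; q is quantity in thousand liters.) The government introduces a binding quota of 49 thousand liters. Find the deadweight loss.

€108.50 thousand

Competitive equilibrium: 125.15 − 0.3q = 55.8 + 0.8q → q* = 63.0455, p* = 106.2364.
At q = 49: demand price = 125.15 − 0.3·49 = 110.45; supply price = 55.8 + 0.8·49 = 95.
Δq = 63.0455 − 49 = 14.0455; wedge = 110.45 − 95 = 15.45.
Welfare loss = ½ × 14.0455 × 15.45 = €108.50 thousand.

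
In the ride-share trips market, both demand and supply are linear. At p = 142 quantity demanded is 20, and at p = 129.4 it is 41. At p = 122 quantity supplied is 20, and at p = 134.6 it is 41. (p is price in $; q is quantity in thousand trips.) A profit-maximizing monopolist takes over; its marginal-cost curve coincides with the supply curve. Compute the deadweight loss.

$89.63 thousand

Demand slope = (129.4 − 142)/(41 − 20) = −0.6, so p = 154 − 0.6q.
Supply slope = (134.6 − 122)/(41 − 20) = 0.6, so p = 110 + 0.6q.
Competitive equilibrium: 154 − 0.6q = 110 + 0.6q → q* = 36.6667, p* = 132.
Marginal revenue: MR = 154 − 1.2q. Set MR = MC: 154 − 1.2q = 110 + 0.6q → q_m = 24.4444.
Price p_m = 154 − 0.6·24.4444 = 139.3334; MC(q_m) = 110 + 0.6·24.4444 = 124.6666.
Competitive q* = 36.6667, so Δq = 12.2223; wedge = 139.3334 − 124.6666 = 14.6668.
Welfare loss = ½ × 12.2223 × 14.6668 = $89.63 thousand.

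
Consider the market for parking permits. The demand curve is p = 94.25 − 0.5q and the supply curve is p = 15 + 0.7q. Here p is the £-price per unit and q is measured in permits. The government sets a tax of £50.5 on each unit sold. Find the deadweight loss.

£1062.60

Competitive equilibrium: 94.25 − 0.5q = 15 + 0.7q → q* = 66.04167, p* = 61.22917.
With the tax, the buyer price exceeds the seller price by 50.5: (94.25 − 0.5q) − (15 + 0.7q) = 50.5 → q' = 23.95833.
Δq = 66.04167 − 23.95833 = 42.08334; the wedge equals the tax, 50.5.
Deadweight loss = ½ × 42.08334 × 50.5 = £1062.60.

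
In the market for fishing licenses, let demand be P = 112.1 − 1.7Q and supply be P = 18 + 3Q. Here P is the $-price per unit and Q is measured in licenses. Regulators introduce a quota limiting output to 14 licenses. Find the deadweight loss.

Competitive equilibrium: 112.1 − 1.7Q = 18 + 3Q → Q* = 20.0213, P* = 78.0638.
At Q = 14: demand price = 112.1 − 1.7·14 = 88.3; supply price = 18 + 3·14 = 60.
ΔQ = 20.0213 − 14 = 6.0213; wedge = 88.3 − 60 = 28.3.
The triangle = ½ × 6.0213 × 28.3 = $85.20.

$85.20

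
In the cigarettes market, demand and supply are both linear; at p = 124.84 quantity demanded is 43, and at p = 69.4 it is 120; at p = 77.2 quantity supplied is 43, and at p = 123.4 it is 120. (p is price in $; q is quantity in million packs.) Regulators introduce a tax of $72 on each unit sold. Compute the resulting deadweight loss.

$1963.64 million

Demand slope = (69.4 − 124.84)/(120 − 43) = −0.72, so p = 155.8 − 0.72q.
Supply slope = (123.4 − 77.2)/(120 − 43) = 0.6, so p = 51.4 + 0.6q.
Competitive equilibrium: 155.8 − 0.72q = 51.4 + 0.6q → q* = 79.09091, p* = 98.85455.
With the tax, the buyer price exceeds the seller price by 72: (155.8 − 0.72q) − (51.4 + 0.6q) = 72 → q' = 24.54545.
Δq = 79.09091 − 24.54545 = 54.54546; the wedge equals the tax, 72.
The triangle = ½ × 54.54546 × 72 = $1963.64 million.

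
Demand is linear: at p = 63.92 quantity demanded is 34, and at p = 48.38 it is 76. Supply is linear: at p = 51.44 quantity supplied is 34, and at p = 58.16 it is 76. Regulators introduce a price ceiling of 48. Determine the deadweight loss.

537.75

Demand slope = (48.38 − 63.92)/(76 − 34) = −0.37, so p = 76.5 − 0.37q.
Supply slope = (58.16 − 51.44)/(76 − 34) = 0.16, so p = 46 + 0.16q.
Competitive equilibrium: 76.5 − 0.37q = 46 + 0.16q → q* = 57.5472, p* = 55.2075.
At the ceiling p = 48, quantity supplied = (48 − 46)/0.16 = 12.5.
Willingness to pay at q' = 12.5: 76.5 − 0.37·12.5 = 71.875.
Δq = 57.5472 − 12.5 = 45.0472; wedge = 71.875 − 48 = 23.875.
DWL = ½ × 45.0472 × 23.875 = 537.75.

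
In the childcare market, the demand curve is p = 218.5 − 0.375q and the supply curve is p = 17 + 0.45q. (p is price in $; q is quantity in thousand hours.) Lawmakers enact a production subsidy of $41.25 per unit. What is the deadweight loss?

Competitive equilibrium: 218.5 − 0.375q = 17 + 0.45q → q* = 244.2424, p* = 126.9091.
The subsidy lowers effective supply by 41.25: p = 0.45q − 24.25.
New quantity: 218.5 − 0.375q = 0.45q − 24.25 → q' = 294.2424.
Overproduction Δq = 294.2424 − 244.2424 = 50; wedge = subsidy = 41.25.
The triangle = ½ × 50 × 41.25 = $1031.25 thousand.

$1031.25 thousand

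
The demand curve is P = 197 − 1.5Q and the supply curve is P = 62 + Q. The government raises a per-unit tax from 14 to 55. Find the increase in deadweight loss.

565.80

Competitive equilibrium: 197 − 1.5Q = 62 + Q → Q* = 54, P* = 116.
For a per-unit tax t: ΔQ = t/2.5, so DWL = ½·t·(t/2.5) = t²/5.
At t = 14: DWL = 39.2. At t = 55: DWL = 605.
Increase = 605 − 39.2 = 565.80.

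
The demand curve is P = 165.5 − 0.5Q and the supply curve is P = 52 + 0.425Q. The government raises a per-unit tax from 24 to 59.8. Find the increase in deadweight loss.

1621.64

Competitive equilibrium: 165.5 − 0.5Q = 52 + 0.425Q → Q* = 122.7027, P* = 104.1486.
For a per-unit tax t: ΔQ = t/0.925, so DWL = ½·t·(t/0.925) = t²/1.85.
At t = 24: DWL = 311.351. At t = 59.8: DWL = 1932.995.
Increase = 1932.995 − 311.351 = 1621.64.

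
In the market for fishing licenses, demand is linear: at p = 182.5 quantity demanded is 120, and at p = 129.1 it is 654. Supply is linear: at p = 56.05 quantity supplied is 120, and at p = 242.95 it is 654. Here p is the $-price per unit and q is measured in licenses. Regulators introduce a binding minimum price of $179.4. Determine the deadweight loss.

$14062.50

Demand slope = (129.1 − 182.5)/(654 − 120) = −0.1, so p = 194.5 − 0.1q.
Supply slope = (242.95 − 56.05)/(654 − 120) = 0.35, so p = 14.05 + 0.35q.
Competitive equilibrium: 194.5 − 0.1q = 14.05 + 0.35q → q* = 401, p* = 154.4.
At the floor p = 179.4, quantity demanded = (194.5 − 179.4)/0.1 = 151.
Sellers' marginal cost at q' = 151: 14.05 + 0.35·151 = 66.9.
Δq = 401 − 151 = 250; wedge = 179.4 − 66.9 = 112.5.
Welfare loss = ½ × 250 × 112.5 = $14062.50.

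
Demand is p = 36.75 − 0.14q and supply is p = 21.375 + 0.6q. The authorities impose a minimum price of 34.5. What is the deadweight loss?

8.19

Competitive equilibrium: 36.75 − 0.14q = 21.375 + 0.6q → q* = 20.777, p* = 33.8412.
At the floor p = 34.5, quantity demanded = (36.75 − 34.5)/0.14 = 16.0714.
Sellers' marginal cost at q' = 16.0714: 21.375 + 0.6·16.0714 = 31.0178.
Δq = 20.777 − 16.0714 = 4.7056; wedge = 34.5 − 31.0178 = 3.4822.
Deadweight loss = ½ × 4.7056 × 3.4822 = 8.19.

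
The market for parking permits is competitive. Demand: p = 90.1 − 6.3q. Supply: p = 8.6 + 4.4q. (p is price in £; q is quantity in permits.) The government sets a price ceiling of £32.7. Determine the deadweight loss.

£24.49

Competitive equilibrium: 90.1 − 6.3q = 8.6 + 4.4q → q* = 7.6168, p* = 42.114.
At the ceiling p = 32.7, quantity supplied = (32.7 − 8.6)/4.4 = 5.4773.
Willingness to pay at q' = 5.4773: 90.1 − 6.3·5.4773 = 55.593.
Δq = 7.6168 − 5.4773 = 2.1395; wedge = 55.593 − 32.7 = 22.893.
Welfare loss = ½ × 2.1395 × 22.893 = £24.49.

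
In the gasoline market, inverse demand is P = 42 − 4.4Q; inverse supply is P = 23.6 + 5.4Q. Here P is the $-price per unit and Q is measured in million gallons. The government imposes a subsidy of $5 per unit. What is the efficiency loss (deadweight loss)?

$1.28 million

Competitive equilibrium: 42 − 4.4Q = 23.6 + 5.4Q → Q* = 1.8776, P* = 33.7388.
The subsidy lowers effective supply by 5: P = 18.6 + 5.4Q.
New quantity: 42 − 4.4Q = 18.6 + 5.4Q → Q' = 2.3878.
Overproduction ΔQ = 2.3878 − 1.8776 = 0.5102; wedge = subsidy = 5.
Deadweight loss = ½ × 0.5102 × 5 = $1.28 million.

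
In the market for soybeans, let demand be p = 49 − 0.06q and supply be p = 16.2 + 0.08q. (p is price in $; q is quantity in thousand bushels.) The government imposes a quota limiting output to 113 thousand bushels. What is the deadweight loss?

$1029.72 thousand

Competitive equilibrium: 49 − 0.06q = 16.2 + 0.08q → q* = 234.2857, p* = 34.9429.
At q = 113: demand price = 49 − 0.06·113 = 42.22; supply price = 16.2 + 0.08·113 = 25.24.
Δq = 234.2857 − 113 = 121.2857; wedge = 42.22 − 25.24 = 16.98.
The triangle = ½ × 121.2857 × 16.98 = $1029.72 thousand.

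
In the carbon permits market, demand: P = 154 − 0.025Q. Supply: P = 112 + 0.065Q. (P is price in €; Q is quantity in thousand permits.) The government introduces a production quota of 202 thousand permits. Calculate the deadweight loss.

Competitive equilibrium: 154 − 0.025Q = 112 + 0.065Q → Q* = 466.6667, P* = 142.3333.
At Q = 202: demand price = 154 − 0.025·202 = 148.95; supply price = 112 + 0.065·202 = 125.13.
ΔQ = 466.6667 − 202 = 264.6667; wedge = 148.95 − 125.13 = 23.82.
Deadweight loss = ½ × 264.6667 × 23.82 = €3152.18 thousand.

€3152.18 thousand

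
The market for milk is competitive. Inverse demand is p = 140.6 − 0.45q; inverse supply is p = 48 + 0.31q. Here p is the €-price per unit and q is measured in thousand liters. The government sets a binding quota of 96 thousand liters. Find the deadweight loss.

Competitive equilibrium: 140.6 − 0.45q = 48 + 0.31q → q* = 121.8421, p* = 85.7711.
At q = 96: demand price = 140.6 − 0.45·96 = 97.4; supply price = 48 + 0.31·96 = 77.76.
Δq = 121.8421 − 96 = 25.8421; wedge = 97.4 − 77.76 = 19.64.
Deadweight loss = ½ × 25.8421 × 19.64 = €253.77 thousand.

€253.77 thousand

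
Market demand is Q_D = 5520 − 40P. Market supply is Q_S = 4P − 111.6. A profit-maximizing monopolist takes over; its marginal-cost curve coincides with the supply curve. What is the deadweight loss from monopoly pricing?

In inverse form: demand P = 138 − 0.025Q, supply P = 27.9 + 0.25Q.
Competitive equilibrium: 138 − 0.025Q = 27.9 + 0.25Q → Q* = 400.3636, P* = 127.9909.
Marginal revenue: MR = 138 − 0.05Q. Set MR = MC: 138 − 0.05Q = 27.9 + 0.25Q → Q_m = 367.
Price P_m = 138 − 0.025·367 = 128.825; MC(Q_m) = 27.9 + 0.25·367 = 119.65.
Competitive Q* = 400.3636, so ΔQ = 33.3636; wedge = 128.825 − 119.65 = 9.175.
The triangle = ½ × 33.3636 × 9.175 = 153.06.

153.06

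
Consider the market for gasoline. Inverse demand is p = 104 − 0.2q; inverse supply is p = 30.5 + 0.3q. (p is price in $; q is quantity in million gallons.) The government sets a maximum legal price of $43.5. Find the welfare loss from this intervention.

$2686.69 million

Competitive equilibrium: 104 − 0.2q = 30.5 + 0.3q → q* = 147, p* = 74.6.
At the ceiling p = 43.5, quantity supplied = (43.5 − 30.5)/0.3 = 43.3333.
Willingness to pay at q' = 43.3333: 104 − 0.2·43.3333 = 95.3333.
Δq = 147 − 43.3333 = 103.6667; wedge = 95.3333 − 43.5 = 51.8333.
DWL = ½ × 103.6667 × 51.8333 = $2686.69 million.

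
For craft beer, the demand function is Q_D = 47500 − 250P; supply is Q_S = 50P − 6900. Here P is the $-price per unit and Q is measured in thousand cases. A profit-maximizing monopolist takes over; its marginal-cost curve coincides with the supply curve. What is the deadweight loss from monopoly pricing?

In inverse form: demand P = 190 − 0.004Q, supply P = 138 + 0.02Q.
Competitive equilibrium: 190 − 0.004Q = 138 + 0.02Q → Q* = 2166.66667, P* = 181.33333.
Marginal revenue: MR = 190 − 0.008Q. Set MR = MC: 190 − 0.008Q = 138 + 0.02Q → Q_m = 1857.14286.
Price P_m = 190 − 0.004·1857.14286 = 182.57143; MC(Q_m) = 138 + 0.02·1857.14286 = 175.14286.
Competitive Q* = 2166.66667, so ΔQ = 309.52381; wedge = 182.57143 − 175.14286 = 7.42857.
Welfare loss = ½ × 309.52381 × 7.42857 = $1149.66 thousand.

$1149.66 thousand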